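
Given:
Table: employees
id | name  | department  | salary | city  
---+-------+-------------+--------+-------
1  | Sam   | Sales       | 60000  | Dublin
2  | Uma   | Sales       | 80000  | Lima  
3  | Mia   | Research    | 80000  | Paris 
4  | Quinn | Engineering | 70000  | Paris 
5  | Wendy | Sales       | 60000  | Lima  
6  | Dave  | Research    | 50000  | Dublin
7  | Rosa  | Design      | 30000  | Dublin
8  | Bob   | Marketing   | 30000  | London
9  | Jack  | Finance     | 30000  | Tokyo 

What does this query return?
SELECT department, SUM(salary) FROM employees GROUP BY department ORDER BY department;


Summing salary within each department:
  Design: 30000 = 30000
  Engineering: 70000 = 70000
  Finance: 30000 = 30000
  Marketing: 30000 = 30000
  Research: 80000 + 50000 = 130000
  Sales: 60000 + 80000 + 60000 = 200000


6 groups:
Design, 30000
Engineering, 70000
Finance, 30000
Marketing, 30000
Research, 130000
Sales, 200000


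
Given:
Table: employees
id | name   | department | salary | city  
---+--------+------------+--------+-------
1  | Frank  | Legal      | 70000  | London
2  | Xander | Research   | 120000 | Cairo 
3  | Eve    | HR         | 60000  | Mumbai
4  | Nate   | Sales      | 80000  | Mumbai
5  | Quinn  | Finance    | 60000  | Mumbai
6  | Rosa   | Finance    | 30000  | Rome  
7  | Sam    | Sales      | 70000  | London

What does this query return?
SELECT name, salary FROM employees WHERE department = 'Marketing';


Filtering: department = 'Marketing'
Matching rows: 0

Empty result set (0 rows)


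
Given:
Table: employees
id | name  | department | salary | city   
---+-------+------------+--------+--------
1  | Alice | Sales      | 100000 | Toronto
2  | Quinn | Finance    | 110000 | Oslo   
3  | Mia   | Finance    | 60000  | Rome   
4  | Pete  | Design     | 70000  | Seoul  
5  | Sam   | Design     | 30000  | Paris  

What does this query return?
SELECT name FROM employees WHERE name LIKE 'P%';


LIKE 'P%' matches names starting with 'P'
Matching: 1

1 rows:
Pete


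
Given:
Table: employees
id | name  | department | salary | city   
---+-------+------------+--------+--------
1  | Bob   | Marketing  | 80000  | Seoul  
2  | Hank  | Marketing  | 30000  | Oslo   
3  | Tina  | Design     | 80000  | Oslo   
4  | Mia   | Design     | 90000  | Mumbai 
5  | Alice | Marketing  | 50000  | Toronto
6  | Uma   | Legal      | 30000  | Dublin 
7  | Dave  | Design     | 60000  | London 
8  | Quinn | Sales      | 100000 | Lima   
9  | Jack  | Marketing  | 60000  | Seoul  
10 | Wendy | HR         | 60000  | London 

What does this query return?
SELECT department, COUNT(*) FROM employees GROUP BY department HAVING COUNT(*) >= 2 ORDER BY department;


Groups with count >= 2:
  Design: 3 -> PASS
  Marketing: 4 -> PASS
  HR: 1 -> filtered out
  Legal: 1 -> filtered out
  Sales: 1 -> filtered out


2 groups:
Design, 3
Marketing, 4


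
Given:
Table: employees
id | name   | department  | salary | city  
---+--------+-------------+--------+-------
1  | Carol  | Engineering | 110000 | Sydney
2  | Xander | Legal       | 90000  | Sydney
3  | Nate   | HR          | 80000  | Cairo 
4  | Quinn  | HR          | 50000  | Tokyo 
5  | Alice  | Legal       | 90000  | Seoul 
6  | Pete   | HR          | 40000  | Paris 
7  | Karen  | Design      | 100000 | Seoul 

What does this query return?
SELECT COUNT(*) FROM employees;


COUNT(*) counts all rows

7


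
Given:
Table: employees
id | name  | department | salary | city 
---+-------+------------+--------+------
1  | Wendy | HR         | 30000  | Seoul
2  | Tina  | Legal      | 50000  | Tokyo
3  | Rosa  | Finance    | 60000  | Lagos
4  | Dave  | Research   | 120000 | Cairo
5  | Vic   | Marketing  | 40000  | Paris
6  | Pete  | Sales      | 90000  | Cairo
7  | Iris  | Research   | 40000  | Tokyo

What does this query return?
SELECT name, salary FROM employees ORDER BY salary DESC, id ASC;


Sorting by salary DESC, then id ASC for ties

7 rows:
Dave, 120000
Pete, 90000
Rosa, 60000
Tina, 50000
Vic, 40000
Iris, 40000
Wendy, 30000


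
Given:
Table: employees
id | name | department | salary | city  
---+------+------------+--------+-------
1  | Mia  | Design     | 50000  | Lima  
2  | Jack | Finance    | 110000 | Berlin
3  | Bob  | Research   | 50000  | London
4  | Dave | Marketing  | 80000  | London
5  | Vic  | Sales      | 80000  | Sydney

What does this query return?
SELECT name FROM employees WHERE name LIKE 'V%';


LIKE 'V%' matches names starting with 'V'
Matching: 1

1 rows:
Vic


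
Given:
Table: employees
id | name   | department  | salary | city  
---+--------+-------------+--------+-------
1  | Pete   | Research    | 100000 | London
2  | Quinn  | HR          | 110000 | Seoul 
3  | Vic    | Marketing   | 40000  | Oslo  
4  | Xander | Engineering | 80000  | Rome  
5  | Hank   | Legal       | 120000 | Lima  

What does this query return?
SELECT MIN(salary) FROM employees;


Salaries: 100000, 110000, 40000, 80000, 120000
MIN = 40000

40000


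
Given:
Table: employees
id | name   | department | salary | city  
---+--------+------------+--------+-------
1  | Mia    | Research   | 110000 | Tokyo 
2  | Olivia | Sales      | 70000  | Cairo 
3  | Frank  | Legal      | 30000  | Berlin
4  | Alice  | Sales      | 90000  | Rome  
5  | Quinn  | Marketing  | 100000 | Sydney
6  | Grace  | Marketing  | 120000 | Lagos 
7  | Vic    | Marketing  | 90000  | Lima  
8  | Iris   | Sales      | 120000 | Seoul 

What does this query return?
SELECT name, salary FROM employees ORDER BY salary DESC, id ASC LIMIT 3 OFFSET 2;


Sort by salary DESC (id ASC tiebreak), then skip 2 and take 3
Rows 3 through 5

3 rows:
Mia, 110000
Quinn, 100000
Alice, 90000


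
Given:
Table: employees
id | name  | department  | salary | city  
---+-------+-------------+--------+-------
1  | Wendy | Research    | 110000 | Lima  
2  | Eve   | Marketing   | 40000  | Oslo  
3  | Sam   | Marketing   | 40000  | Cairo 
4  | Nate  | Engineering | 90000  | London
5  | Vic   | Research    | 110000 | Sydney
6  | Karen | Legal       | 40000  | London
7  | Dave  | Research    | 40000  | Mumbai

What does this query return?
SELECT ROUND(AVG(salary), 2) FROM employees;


SUM(salary) = 470000
COUNT = 7
ROUND(AVG, 2) = ROUND(470000 / 7, 2) = 67142.86

67142.86


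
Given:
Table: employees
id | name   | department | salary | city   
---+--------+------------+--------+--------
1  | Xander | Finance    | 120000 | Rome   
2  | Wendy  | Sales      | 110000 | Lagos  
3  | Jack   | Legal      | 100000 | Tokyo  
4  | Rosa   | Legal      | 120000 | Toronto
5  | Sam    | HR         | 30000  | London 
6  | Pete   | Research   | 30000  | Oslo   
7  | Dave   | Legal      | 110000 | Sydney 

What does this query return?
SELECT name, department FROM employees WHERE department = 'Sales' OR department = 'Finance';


Filtering: department = 'Sales' OR 'Finance'
Matching: 2 rows

2 rows:
Xander, Finance
Wendy, Sales


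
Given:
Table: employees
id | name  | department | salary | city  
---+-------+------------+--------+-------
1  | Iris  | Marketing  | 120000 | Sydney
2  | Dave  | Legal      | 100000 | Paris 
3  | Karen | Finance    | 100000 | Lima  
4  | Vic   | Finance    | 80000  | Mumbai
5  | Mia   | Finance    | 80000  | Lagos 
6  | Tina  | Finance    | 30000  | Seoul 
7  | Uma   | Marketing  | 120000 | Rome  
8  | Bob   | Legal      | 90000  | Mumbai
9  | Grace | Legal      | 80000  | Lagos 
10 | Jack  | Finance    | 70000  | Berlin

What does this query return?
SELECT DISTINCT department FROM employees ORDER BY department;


All 'department' values (row order): Marketing, Legal, Finance, Finance, Finance, Finance, Marketing, Legal, Legal, Finance
Removing duplicates leaves 3 unique value(s).

3 values:
Finance
Legal
Marketing


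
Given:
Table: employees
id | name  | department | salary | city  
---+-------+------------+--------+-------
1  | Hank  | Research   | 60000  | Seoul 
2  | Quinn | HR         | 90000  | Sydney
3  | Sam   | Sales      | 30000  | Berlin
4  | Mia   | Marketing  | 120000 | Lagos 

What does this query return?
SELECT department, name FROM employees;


Projecting columns: department, name

4 rows:
Research, Hank
HR, Quinn
Sales, Sam
Marketing, Mia


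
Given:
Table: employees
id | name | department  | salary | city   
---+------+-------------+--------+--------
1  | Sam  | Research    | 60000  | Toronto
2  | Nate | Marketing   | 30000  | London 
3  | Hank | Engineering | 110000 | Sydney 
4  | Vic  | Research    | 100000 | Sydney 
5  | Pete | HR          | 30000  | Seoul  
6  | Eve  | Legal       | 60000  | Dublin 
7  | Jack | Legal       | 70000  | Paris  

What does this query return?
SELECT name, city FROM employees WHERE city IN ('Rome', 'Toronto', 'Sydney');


Filtering: city IN ('Rome', 'Toronto', 'Sydney')
Matching: 3 rows

3 rows:
Sam, Toronto
Hank, Sydney
Vic, Sydney


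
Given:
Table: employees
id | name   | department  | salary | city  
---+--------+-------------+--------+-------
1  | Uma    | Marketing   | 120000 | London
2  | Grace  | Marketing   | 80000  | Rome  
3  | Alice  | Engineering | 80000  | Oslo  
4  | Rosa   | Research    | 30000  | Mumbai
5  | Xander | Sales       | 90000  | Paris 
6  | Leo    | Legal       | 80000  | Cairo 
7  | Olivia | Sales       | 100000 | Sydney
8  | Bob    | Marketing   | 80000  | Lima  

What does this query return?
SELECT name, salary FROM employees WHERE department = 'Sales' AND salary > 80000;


Filtering: department = 'Sales' AND salary > 80000
Matching: 2 rows

2 rows:
Xander, 90000
Olivia, 100000


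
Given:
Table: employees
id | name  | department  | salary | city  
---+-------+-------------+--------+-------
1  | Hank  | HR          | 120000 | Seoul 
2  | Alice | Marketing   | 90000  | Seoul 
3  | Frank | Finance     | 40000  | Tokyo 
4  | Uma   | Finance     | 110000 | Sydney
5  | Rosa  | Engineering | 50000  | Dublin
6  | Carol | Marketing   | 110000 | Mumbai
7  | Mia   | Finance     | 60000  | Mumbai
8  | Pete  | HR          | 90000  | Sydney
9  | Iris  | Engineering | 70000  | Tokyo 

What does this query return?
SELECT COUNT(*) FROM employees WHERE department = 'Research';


Counting rows where department = 'Research'


0


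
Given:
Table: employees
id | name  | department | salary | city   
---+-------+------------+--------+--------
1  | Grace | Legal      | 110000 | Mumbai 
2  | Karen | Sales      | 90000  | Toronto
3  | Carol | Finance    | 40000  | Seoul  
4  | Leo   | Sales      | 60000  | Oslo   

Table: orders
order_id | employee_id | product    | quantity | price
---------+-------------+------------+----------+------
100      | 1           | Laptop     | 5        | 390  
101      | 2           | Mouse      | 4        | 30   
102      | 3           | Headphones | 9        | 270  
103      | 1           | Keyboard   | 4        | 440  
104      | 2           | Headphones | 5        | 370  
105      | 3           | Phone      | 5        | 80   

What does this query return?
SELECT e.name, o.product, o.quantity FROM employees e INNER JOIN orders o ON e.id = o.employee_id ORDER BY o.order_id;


Joining employees.id = orders.employee_id:
  employee Grace (id=1) -> order Laptop
  employee Karen (id=2) -> order Mouse
  employee Carol (id=3) -> order Headphones
  employee Grace (id=1) -> order Keyboard
  employee Karen (id=2) -> order Headphones
  employee Carol (id=3) -> order Phone


6 rows:
Grace, Laptop, 5
Karen, Mouse, 4
Carol, Headphones, 9
Grace, Keyboard, 4
Karen, Headphones, 5
Carol, Phone, 5


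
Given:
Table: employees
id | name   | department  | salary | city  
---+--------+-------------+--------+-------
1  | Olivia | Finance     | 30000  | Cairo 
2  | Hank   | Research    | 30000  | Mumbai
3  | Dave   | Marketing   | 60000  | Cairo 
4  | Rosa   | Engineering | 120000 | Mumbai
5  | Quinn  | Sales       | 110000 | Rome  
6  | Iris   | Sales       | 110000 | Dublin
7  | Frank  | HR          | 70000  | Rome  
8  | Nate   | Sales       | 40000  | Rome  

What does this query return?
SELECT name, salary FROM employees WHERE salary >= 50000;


Filtering: salary >= 50000
Matching: 5 rows

5 rows:
Dave, 60000
Rosa, 120000
Quinn, 110000
Iris, 110000
Frank, 70000


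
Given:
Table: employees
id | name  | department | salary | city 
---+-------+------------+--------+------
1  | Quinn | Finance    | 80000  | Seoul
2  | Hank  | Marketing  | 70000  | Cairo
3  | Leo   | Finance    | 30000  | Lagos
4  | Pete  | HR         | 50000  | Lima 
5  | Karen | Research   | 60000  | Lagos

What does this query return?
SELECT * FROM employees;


SELECT * returns all 5 rows with all columns

5 rows:
1, Quinn, Finance, 80000, Seoul
2, Hank, Marketing, 70000, Cairo
3, Leo, Finance, 30000, Lagos
4, Pete, HR, 50000, Lima
5, Karen, Research, 60000, Lagos


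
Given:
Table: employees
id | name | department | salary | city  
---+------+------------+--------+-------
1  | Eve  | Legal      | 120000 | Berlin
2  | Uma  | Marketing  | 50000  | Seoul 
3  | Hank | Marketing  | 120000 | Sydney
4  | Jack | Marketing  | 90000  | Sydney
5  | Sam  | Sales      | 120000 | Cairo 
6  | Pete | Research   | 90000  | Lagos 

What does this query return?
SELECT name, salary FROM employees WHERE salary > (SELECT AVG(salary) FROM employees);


Subquery: AVG(salary) = 98333.33
Filtering: salary > 98333.33
  Eve (120000) -> MATCH
  Hank (120000) -> MATCH
  Sam (120000) -> MATCH


3 rows:
Eve, 120000
Hank, 120000
Sam, 120000


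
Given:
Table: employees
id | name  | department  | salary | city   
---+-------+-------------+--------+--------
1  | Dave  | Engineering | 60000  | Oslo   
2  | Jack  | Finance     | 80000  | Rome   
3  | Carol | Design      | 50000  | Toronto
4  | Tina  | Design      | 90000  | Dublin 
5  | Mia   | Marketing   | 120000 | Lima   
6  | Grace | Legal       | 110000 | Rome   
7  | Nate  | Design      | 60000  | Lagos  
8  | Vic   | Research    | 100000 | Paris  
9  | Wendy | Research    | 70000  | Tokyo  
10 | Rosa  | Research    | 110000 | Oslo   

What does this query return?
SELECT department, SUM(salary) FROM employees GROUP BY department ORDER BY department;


Summing salary within each department:
  Design: 50000 + 90000 + 60000 = 200000
  Engineering: 60000 = 60000
  Finance: 80000 = 80000
  Legal: 110000 = 110000
  Marketing: 120000 = 120000
  Research: 100000 + 70000 + 110000 = 280000


6 groups:
Design, 200000
Engineering, 60000
Finance, 80000
Legal, 110000
Marketing, 120000
Research, 280000


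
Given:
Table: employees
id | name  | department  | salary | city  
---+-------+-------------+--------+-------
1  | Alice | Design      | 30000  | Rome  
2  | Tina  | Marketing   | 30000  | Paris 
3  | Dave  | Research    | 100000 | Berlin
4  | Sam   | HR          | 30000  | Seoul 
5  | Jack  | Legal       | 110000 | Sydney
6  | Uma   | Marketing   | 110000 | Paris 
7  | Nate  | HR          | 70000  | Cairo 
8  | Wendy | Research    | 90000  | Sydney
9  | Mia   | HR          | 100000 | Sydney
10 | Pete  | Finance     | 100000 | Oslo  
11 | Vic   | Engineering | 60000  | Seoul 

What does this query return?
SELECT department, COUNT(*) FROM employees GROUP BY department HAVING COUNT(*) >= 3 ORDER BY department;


Groups with count >= 3:
  HR: 3 -> PASS
  Design: 1 -> filtered out
  Engineering: 1 -> filtered out
  Finance: 1 -> filtered out
  Legal: 1 -> filtered out
  Marketing: 2 -> filtered out
  Research: 2 -> filtered out


1 groups:
HR, 3


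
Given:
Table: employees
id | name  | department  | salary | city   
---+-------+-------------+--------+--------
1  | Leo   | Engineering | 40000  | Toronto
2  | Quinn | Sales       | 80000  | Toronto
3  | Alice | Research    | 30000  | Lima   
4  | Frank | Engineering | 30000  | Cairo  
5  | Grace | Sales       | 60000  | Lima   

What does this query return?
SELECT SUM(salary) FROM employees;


SUM(salary) = 40000 + 80000 + 30000 + 30000 + 60000 = 240000

240000


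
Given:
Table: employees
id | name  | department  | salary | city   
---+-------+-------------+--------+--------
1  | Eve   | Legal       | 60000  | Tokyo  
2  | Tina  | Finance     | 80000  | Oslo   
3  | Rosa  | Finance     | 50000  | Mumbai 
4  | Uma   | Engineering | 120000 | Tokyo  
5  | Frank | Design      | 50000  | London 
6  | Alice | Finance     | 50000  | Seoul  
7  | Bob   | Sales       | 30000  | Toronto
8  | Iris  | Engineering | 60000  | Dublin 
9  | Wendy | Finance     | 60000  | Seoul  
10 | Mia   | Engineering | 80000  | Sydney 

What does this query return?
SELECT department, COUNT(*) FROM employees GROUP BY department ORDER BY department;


Assigning each row to its department group:
  Eve -> Legal
  Tina -> Finance
  Rosa -> Finance
  Uma -> Engineering
  Frank -> Design
  Alice -> Finance
  Bob -> Sales
  Iris -> Engineering
  Wendy -> Finance
  Mia -> Engineering


5 groups:
Design, 1
Engineering, 3
Finance, 4
Legal, 1
Sales, 1


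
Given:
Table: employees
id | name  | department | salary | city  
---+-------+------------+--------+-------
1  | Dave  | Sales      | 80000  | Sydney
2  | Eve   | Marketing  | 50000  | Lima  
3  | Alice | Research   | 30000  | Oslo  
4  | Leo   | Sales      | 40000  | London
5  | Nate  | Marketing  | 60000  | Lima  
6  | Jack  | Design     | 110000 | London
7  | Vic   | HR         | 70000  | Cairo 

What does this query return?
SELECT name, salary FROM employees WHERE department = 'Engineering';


Filtering: department = 'Engineering'
Matching rows: 0

Empty result set (0 rows)


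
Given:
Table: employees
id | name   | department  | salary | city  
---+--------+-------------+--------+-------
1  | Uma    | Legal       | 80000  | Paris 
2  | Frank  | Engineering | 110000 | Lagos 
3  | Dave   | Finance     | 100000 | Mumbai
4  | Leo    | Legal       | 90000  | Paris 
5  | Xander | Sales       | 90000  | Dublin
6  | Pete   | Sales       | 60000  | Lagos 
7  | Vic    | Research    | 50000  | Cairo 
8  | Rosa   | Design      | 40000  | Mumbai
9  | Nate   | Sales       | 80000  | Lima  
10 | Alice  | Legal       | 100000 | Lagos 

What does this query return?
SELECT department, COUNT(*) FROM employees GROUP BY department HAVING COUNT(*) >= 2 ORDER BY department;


Groups with count >= 2:
  Legal: 3 -> PASS
  Sales: 3 -> PASS
  Design: 1 -> filtered out
  Engineering: 1 -> filtered out
  Finance: 1 -> filtered out
  Research: 1 -> filtered out


2 groups:
Legal, 3
Sales, 3


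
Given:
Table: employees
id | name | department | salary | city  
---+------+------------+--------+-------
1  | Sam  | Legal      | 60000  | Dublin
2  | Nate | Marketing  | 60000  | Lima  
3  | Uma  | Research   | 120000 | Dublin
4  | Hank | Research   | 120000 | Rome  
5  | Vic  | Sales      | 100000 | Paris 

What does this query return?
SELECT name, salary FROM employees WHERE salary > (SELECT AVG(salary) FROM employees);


Subquery: AVG(salary) = 92000.0
Filtering: salary > 92000.0
  Uma (120000) -> MATCH
  Hank (120000) -> MATCH
  Vic (100000) -> MATCH


3 rows:
Uma, 120000
Hank, 120000
Vic, 100000


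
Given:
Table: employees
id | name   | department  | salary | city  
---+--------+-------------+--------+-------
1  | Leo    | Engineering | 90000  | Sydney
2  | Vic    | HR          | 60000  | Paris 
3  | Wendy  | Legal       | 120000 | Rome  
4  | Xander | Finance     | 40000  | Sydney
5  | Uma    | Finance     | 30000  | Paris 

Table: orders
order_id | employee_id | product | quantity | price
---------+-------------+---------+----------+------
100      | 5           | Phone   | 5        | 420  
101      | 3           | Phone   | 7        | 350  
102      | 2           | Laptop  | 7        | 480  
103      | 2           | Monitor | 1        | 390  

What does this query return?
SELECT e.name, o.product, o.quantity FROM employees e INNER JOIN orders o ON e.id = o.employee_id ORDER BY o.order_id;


Joining employees.id = orders.employee_id:
  employee Uma (id=5) -> order Phone
  employee Wendy (id=3) -> order Phone
  employee Vic (id=2) -> order Laptop
  employee Vic (id=2) -> order Monitor


4 rows:
Uma, Phone, 5
Wendy, Phone, 7
Vic, Laptop, 7
Vic, Monitor, 1


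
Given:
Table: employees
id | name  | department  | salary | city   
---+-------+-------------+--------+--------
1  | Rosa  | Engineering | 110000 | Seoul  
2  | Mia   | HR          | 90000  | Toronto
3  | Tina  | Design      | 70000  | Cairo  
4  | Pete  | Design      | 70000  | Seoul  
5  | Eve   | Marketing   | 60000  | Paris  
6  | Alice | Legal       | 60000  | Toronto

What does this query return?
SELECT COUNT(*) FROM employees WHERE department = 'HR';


Counting rows where department = 'HR'
  Mia -> MATCH


1


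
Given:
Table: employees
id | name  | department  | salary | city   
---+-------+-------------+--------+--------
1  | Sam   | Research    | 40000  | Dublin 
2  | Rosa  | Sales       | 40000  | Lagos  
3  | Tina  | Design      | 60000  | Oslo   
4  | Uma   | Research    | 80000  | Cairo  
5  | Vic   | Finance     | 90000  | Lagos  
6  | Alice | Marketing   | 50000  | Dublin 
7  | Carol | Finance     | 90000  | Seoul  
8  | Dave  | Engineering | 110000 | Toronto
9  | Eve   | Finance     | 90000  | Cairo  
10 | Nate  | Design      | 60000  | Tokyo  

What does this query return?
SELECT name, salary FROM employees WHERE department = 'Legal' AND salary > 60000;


Filtering: department = 'Legal' AND salary > 60000
Matching: 0 rows

Empty result set (0 rows)


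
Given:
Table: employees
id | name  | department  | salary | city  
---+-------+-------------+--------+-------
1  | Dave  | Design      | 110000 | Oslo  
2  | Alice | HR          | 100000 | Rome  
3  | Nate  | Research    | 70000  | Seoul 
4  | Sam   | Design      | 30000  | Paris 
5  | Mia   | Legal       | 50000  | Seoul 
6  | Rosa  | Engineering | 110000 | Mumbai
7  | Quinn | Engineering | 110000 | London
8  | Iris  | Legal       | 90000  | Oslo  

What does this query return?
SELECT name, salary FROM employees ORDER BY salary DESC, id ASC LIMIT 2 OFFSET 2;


Sort by salary DESC (id ASC tiebreak), then skip 2 and take 2
Rows 3 through 4

2 rows:
Quinn, 110000
Alice, 100000


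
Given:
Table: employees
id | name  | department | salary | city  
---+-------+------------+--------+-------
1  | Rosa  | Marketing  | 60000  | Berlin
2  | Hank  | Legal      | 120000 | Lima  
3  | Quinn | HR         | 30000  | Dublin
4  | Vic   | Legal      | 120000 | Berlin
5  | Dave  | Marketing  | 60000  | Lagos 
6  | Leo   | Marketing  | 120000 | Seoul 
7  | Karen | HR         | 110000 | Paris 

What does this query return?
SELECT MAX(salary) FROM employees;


Salaries: 60000, 120000, 30000, 120000, 60000, 120000, 110000
MAX = 120000

120000


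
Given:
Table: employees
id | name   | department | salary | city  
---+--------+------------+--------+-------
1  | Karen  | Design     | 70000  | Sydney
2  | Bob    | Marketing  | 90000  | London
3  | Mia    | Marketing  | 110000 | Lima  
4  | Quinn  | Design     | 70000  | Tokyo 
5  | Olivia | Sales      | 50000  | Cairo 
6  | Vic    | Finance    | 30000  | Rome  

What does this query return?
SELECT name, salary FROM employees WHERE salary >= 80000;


Filtering: salary >= 80000
Matching: 2 rows

2 rows:
Bob, 90000
Mia, 110000


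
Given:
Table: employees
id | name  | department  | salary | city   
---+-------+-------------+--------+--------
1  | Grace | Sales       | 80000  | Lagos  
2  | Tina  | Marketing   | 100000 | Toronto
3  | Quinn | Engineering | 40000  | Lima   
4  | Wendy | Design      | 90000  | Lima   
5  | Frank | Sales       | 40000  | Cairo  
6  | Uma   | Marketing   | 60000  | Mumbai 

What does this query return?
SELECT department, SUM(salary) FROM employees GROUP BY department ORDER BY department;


Summing salary within each department:
  Design: 90000 = 90000
  Engineering: 40000 = 40000
  Marketing: 100000 + 60000 = 160000
  Sales: 80000 + 40000 = 120000


4 groups:
Design, 90000
Engineering, 40000
Marketing, 160000
Sales, 120000


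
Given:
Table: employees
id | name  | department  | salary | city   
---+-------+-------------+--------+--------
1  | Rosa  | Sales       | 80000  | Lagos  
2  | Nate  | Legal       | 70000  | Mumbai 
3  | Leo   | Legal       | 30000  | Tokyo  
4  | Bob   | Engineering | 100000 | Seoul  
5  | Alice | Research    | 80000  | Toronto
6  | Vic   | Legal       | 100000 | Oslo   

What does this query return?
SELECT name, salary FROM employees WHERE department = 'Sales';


Filtering: department = 'Sales'
Matching rows: 1

1 rows:
Rosa, 80000


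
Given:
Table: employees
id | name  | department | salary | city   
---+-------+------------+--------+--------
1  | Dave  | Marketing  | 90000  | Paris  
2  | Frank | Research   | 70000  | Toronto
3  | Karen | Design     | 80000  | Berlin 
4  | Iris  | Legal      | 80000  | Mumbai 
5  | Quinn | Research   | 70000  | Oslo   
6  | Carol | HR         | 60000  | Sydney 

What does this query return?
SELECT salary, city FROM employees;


Projecting columns: salary, city

6 rows:
90000, Paris
70000, Toronto
80000, Berlin
80000, Mumbai
70000, Oslo
60000, Sydney


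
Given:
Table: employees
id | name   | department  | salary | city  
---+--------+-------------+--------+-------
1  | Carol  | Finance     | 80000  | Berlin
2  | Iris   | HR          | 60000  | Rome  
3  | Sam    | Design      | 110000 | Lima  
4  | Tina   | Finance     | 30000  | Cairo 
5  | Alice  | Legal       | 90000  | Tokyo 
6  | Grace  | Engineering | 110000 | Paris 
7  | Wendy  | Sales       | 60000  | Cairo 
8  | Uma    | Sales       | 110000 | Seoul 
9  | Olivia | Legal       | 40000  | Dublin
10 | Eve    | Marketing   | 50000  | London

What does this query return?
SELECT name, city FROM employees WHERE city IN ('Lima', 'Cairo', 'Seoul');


Filtering: city IN ('Lima', 'Cairo', 'Seoul')
Matching: 4 rows

4 rows:
Sam, Lima
Tina, Cairo
Wendy, Cairo
Uma, Seoul


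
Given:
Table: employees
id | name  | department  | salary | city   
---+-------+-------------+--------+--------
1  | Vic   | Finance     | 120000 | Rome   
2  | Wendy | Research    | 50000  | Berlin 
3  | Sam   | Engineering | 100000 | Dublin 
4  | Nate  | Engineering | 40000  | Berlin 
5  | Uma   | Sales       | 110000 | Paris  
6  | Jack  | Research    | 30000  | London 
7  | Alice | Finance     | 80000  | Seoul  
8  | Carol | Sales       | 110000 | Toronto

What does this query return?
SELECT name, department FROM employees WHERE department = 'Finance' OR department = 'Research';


Filtering: department = 'Finance' OR 'Research'
Matching: 4 rows

4 rows:
Vic, Finance
Wendy, Research
Jack, Research
Alice, Finance


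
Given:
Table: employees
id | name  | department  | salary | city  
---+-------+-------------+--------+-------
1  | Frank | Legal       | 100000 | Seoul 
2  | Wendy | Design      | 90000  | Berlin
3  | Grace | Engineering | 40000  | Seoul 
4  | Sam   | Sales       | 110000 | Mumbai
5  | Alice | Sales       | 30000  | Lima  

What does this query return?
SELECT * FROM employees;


SELECT * returns all 5 rows with all columns

5 rows:
1, Frank, Legal, 100000, Seoul
2, Wendy, Design, 90000, Berlin
3, Grace, Engineering, 40000, Seoul
4, Sam, Sales, 110000, Mumbai
5, Alice, Sales, 30000, Lima


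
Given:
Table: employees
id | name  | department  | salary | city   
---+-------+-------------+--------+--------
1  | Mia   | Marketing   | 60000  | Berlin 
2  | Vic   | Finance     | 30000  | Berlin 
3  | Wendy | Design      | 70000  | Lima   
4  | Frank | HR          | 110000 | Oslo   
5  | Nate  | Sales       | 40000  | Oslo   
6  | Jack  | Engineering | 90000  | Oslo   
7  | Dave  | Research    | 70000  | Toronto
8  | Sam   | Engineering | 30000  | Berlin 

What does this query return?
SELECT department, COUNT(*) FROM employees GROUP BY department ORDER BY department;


Assigning each row to its department group:
  Mia -> Marketing
  Vic -> Finance
  Wendy -> Design
  Frank -> HR
  Nate -> Sales
  Jack -> Engineering
  Dave -> Research
  Sam -> Engineering


7 groups:
Design, 1
Engineering, 2
Finance, 1
HR, 1
Marketing, 1
Research, 1
Sales, 1


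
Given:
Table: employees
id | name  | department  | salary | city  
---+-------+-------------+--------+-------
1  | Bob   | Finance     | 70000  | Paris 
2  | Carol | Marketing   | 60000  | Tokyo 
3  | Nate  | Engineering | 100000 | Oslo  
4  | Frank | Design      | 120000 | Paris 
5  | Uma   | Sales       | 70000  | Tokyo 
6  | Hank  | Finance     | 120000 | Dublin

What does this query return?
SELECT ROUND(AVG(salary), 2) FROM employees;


SUM(salary) = 540000
COUNT = 6
ROUND(AVG, 2) = ROUND(540000 / 6, 2) = 90000.0

90000.0


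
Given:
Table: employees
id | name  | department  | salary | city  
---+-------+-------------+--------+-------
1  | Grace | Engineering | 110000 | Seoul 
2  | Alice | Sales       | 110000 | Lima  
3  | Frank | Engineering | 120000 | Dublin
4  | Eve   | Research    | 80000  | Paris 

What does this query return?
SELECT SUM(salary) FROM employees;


SUM(salary) = 110000 + 110000 + 120000 + 80000 = 420000

420000


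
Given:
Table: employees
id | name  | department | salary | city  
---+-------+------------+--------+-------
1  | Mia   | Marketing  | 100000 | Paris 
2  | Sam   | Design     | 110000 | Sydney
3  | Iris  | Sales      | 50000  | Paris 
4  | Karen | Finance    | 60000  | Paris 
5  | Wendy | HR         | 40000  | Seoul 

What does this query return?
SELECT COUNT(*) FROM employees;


COUNT(*) counts all rows

5


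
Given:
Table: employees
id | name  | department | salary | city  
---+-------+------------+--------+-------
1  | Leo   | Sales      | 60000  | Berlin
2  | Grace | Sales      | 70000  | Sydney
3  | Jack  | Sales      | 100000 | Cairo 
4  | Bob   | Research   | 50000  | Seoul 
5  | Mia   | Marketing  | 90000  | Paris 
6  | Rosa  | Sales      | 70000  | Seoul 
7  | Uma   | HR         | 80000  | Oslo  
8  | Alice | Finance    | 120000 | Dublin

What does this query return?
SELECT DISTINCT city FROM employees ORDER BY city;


All 'city' values (row order): Berlin, Sydney, Cairo, Seoul, Paris, Seoul, Oslo, Dublin
Removing duplicates leaves 7 unique value(s).

7 values:
Berlin
Cairo
Dublin
Oslo
Paris
Seoul
Sydney


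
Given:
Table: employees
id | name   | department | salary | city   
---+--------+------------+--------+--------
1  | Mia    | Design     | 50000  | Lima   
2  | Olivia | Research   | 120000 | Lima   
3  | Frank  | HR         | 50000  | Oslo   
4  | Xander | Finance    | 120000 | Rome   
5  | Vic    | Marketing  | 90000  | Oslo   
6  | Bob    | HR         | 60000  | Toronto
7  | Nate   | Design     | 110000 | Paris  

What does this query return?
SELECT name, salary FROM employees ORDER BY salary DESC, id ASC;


Sorting by salary DESC, then id ASC for ties

7 rows:
Olivia, 120000
Xander, 120000
Nate, 110000
Vic, 90000
Bob, 60000
Mia, 50000
Frank, 50000


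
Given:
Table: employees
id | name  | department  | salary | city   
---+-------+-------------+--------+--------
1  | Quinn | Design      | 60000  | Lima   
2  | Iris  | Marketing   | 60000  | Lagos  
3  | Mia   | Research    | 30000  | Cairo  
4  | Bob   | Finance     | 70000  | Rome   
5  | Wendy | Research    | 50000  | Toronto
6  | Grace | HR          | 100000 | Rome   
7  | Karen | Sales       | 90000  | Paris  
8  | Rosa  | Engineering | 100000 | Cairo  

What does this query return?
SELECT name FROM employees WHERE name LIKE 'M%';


LIKE 'M%' matches names starting with 'M'
Matching: 1

1 rows:
Mia


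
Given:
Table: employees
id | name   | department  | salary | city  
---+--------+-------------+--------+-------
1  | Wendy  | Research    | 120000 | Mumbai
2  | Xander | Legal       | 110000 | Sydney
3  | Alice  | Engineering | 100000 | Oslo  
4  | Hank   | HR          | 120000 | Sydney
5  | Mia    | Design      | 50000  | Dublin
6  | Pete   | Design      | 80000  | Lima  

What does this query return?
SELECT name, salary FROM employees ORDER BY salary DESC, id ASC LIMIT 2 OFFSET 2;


Sort by salary DESC (id ASC tiebreak), then skip 2 and take 2
Rows 3 through 4

2 rows:
Xander, 110000
Alice, 100000


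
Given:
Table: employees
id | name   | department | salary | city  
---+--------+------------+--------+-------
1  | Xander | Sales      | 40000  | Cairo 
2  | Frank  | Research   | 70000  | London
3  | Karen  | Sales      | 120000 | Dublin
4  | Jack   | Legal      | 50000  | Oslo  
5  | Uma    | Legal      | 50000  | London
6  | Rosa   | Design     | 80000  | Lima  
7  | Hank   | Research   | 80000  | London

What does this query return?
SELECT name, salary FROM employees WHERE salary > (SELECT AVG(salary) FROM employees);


Subquery: AVG(salary) = 70000.0
Filtering: salary > 70000.0
  Karen (120000) -> MATCH
  Rosa (80000) -> MATCH
  Hank (80000) -> MATCH


3 rows:
Karen, 120000
Rosa, 80000
Hank, 80000


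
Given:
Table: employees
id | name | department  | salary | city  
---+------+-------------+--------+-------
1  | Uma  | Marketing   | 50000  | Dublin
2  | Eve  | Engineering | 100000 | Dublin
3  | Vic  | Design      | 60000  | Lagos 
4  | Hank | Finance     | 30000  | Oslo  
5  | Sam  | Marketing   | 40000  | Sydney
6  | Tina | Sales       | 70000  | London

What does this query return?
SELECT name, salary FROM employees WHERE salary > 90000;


Filtering: salary > 90000
Matching: 1 rows

1 rows:
Eve, 100000


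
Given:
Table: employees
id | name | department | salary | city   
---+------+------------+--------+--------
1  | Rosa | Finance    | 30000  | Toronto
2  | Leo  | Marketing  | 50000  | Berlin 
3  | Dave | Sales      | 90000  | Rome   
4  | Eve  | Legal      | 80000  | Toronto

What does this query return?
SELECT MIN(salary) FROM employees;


Salaries: 30000, 50000, 90000, 80000
MIN = 30000

30000


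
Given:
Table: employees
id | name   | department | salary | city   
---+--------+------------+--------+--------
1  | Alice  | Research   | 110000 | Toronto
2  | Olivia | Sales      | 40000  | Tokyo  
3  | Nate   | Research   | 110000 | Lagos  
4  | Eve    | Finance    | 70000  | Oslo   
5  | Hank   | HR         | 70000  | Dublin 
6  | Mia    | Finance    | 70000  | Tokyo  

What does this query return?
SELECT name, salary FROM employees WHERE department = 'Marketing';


Filtering: department = 'Marketing'
Matching rows: 0

Empty result set (0 rows)


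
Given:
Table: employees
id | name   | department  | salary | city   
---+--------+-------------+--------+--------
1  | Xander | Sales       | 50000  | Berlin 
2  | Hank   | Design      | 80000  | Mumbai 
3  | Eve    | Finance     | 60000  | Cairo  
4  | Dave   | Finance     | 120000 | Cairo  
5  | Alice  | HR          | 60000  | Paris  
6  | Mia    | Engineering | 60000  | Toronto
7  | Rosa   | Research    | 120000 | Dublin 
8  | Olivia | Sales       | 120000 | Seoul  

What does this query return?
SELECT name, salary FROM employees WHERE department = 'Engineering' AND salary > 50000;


Filtering: department = 'Engineering' AND salary > 50000
Matching: 1 rows

1 rows:
Mia, 60000


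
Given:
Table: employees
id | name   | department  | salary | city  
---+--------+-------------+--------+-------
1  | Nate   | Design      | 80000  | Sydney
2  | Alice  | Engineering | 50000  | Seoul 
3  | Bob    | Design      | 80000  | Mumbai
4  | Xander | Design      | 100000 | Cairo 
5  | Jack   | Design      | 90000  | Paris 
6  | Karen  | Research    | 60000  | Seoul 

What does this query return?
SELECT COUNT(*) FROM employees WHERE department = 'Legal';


Counting rows where department = 'Legal'


0


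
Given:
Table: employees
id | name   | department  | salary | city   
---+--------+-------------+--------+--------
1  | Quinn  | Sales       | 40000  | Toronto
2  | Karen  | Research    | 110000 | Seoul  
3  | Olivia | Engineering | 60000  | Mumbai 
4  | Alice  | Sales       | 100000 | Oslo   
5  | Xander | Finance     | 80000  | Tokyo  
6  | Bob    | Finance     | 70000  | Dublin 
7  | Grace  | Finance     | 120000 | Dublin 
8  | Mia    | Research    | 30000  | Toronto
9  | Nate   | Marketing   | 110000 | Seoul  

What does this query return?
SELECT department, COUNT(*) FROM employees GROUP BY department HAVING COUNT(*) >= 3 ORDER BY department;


Groups with count >= 3:
  Finance: 3 -> PASS
  Engineering: 1 -> filtered out
  Marketing: 1 -> filtered out
  Research: 2 -> filtered out
  Sales: 2 -> filtered out


1 groups:
Finance, 3


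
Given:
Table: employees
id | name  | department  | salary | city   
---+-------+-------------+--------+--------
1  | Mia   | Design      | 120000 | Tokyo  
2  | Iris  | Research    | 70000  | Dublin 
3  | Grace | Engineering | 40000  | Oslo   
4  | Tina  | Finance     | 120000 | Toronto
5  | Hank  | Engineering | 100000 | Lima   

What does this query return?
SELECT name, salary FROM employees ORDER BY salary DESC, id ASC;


Sorting by salary DESC, then id ASC for ties

5 rows:
Mia, 120000
Tina, 120000
Hank, 100000
Iris, 70000
Grace, 40000


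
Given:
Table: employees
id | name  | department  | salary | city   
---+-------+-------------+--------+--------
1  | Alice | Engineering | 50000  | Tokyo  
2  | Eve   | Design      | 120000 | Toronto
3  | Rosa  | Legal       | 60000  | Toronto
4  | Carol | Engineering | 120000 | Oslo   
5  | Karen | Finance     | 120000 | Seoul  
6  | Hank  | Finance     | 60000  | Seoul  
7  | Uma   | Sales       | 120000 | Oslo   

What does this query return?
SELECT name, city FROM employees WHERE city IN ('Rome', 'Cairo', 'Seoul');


Filtering: city IN ('Rome', 'Cairo', 'Seoul')
Matching: 2 rows

2 rows:
Karen, Seoul
Hank, Seoul


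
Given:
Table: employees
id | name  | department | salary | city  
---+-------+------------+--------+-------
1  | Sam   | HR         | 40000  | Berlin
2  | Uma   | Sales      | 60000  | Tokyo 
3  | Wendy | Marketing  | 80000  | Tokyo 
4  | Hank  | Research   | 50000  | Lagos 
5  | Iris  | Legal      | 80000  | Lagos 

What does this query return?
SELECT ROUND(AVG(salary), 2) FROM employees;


SUM(salary) = 310000
COUNT = 5
ROUND(AVG, 2) = ROUND(310000 / 5, 2) = 62000.0

62000.0


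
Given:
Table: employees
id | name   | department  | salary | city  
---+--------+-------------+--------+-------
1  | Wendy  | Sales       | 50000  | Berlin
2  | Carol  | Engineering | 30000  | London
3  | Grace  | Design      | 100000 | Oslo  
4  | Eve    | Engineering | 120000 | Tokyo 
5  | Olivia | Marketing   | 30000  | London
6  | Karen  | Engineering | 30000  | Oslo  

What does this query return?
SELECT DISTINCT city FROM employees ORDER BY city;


All 'city' values (row order): Berlin, London, Oslo, Tokyo, London, Oslo
Removing duplicates leaves 4 unique value(s).

4 values:
Berlin
London
Oslo
Tokyo


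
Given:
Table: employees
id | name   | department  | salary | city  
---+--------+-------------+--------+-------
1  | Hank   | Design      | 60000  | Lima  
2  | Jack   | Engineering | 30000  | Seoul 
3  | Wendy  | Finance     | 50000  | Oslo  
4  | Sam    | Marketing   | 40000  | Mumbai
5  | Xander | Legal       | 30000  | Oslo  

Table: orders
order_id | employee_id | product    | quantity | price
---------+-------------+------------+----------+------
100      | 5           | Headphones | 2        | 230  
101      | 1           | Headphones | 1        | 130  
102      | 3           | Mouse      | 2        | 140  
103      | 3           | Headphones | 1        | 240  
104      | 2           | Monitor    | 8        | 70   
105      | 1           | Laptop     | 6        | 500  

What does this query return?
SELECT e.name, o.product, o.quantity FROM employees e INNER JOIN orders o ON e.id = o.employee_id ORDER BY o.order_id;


Joining employees.id = orders.employee_id:
  employee Xander (id=5) -> order Headphones
  employee Hank (id=1) -> order Headphones
  employee Wendy (id=3) -> order Mouse
  employee Wendy (id=3) -> order Headphones
  employee Jack (id=2) -> order Monitor
  employee Hank (id=1) -> order Laptop


6 rows:
Xander, Headphones, 2
Hank, Headphones, 1
Wendy, Mouse, 2
Wendy, Headphones, 1
Jack, Monitor, 8
Hank, Laptop, 6


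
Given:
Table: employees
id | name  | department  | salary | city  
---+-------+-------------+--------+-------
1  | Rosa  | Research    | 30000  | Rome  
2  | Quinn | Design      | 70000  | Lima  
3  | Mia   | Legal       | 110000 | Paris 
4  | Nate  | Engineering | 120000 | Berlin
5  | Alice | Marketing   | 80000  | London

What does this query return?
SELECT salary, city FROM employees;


Projecting columns: salary, city

5 rows:
30000, Rome
70000, Lima
110000, Paris
120000, Berlin
80000, London
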